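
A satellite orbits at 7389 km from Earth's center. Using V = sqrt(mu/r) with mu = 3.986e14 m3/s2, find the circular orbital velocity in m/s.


V = sqrt(3.986e14 / 7389000) = 7345 m/s

7345 m/s


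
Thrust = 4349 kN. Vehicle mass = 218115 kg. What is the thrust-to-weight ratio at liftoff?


TWR = 4349000 / (218115 * 9.81) = 2.03

2.03


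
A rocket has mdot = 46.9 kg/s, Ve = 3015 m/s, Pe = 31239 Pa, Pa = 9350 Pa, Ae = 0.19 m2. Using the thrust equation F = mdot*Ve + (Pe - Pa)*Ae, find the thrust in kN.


F = 46.9 * 3015 + (31239 - 9350) * 0.19 = 145562.0 N = 145.6 kN

145.6 kN


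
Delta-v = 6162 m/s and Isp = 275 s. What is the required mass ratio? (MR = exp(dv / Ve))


Ve = 275 * 9.81 = 2697.75 m/s
MR = exp(6162 / 2697.75) = 9.817

9.817


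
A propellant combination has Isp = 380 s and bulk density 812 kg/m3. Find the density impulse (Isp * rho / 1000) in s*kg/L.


rho*Isp = 380 * 812 / 1000 = 309 s*kg/L

309 s*kg/L


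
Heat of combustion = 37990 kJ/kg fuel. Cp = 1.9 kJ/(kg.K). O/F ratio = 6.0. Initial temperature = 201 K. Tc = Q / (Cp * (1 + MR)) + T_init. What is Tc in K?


Tc = 37990 / (1.9 * (1 + 6.0)) + 201 = 3057 K

3057 K


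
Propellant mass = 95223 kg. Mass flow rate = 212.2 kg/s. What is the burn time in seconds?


tb = 95223 / 212.2 = 448.7 s

448.7 s


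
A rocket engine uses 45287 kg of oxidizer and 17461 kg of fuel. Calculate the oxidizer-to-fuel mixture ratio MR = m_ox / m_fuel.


MR = 45287 / 17461 = 2.59

2.59


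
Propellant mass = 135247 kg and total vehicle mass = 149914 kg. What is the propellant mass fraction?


PMF = 135247 / 149914 = 0.902

0.902


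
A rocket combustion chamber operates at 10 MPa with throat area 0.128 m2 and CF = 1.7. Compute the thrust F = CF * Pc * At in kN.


F = 1.7 * 10e6 * 0.128 = 2.1760e+06 N = 2176.0 kN

2176.0 kN


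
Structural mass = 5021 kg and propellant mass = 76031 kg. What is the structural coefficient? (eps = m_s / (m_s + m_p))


eps = 5021 / (5021 + 76031) = 0.0619

0.0619


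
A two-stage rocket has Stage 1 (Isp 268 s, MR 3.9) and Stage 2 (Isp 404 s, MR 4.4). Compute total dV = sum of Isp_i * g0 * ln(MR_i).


dV1 = 268 * 9.81 * ln(3.9) = 3578.1 m/s
dV2 = 404 * 9.81 * ln(4.4) = 5872.0 m/s
Total dV = 3578.1 + 5872.0 = 9450.1 m/s ~ 9450 m/s

9450 m/s


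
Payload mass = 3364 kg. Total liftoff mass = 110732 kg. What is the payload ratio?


PR = 3364 / 110732 = 0.0304

0.0304


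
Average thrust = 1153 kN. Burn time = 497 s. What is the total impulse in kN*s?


It = 1153 * 497 = 573041 kN*s

573041 kN*s


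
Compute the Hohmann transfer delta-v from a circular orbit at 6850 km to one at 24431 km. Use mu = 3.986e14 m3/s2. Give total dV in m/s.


V1 = sqrt(mu/r1) = 7628.22 m/s
dV1 = V1*(sqrt(2*r2/(r1+r2)) - 1) = 1905.64 m/s
V2 = sqrt(mu/r2) = 4039.22 m/s
dV2 = V2*(1 - sqrt(2*r1/(r1+r2))) = 1366.11 m/s
Total dV = 3272 m/s

3272 m/s


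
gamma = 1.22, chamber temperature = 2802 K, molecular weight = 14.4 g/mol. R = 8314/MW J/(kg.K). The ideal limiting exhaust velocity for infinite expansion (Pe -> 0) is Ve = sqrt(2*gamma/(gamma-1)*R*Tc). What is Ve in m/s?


R = 8314 / 14.4 = 577.36 J/(kg.K)
Ve = sqrt(2 * 1.22 / (1.22 - 1) * 577.36 * 2802) = 4236 m/s

4236 m/s


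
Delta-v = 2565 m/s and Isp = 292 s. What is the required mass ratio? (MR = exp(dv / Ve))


Ve = 292 * 9.81 = 2864.52 m/s
MR = exp(2565 / 2864.52) = 2.448

2.448


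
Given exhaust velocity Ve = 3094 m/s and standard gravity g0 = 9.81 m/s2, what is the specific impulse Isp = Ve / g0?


Isp = Ve / g0 = 3094 / 9.81 = 315.4 s

315.4 s


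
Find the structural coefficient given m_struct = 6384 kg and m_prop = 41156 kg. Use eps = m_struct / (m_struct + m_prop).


eps = 6384 / (6384 + 41156) = 0.1343

0.1343


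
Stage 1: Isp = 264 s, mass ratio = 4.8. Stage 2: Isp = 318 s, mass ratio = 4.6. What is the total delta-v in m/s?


dV1 = 264 * 9.81 * ln(4.8) = 4062.5 m/s
dV2 = 318 * 9.81 * ln(4.6) = 4760.7 m/s
Total dV = 4062.5 + 4760.7 = 8823.2 m/s ~ 8823 m/s

8823 m/s


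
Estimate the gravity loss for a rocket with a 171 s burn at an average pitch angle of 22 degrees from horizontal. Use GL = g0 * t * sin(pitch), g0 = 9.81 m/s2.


GL = 9.81 * 171 * sin(22 deg) = 628 m/s

628 m/s


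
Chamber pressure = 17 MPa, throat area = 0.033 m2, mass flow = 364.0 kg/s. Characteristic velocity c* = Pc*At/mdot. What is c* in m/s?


c* = 17e6 * 0.033 / 364.0 = 1541 m/s

1541 m/s


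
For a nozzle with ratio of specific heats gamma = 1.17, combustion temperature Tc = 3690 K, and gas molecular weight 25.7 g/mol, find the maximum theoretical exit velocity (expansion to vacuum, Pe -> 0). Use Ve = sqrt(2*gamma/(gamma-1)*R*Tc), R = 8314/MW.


R = 8314 / 25.7 = 323.5 J/(kg.K)
Ve = sqrt(2 * 1.17 / (1.17 - 1) * 323.5 * 3690) = 4054 m/s

4054 m/s


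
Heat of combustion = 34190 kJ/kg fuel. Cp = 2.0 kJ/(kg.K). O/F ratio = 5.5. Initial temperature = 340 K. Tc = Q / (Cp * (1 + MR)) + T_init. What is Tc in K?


Tc = 34190 / (2.0 * (1 + 5.5)) + 340 = 2970 K

2970 K


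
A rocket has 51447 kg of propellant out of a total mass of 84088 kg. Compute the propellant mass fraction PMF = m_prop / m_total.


PMF = 51447 / 84088 = 0.612

0.612


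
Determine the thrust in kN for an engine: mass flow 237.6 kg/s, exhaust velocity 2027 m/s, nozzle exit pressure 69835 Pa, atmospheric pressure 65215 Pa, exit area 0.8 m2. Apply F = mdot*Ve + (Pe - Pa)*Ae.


F = 237.6 * 2027 + (69835 - 65215) * 0.8 = 485311.0 N = 485.3 kN

485.3 kN


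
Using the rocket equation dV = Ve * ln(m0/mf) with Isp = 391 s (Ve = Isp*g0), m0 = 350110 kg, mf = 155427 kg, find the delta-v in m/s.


Ve = 391 * 9.81 = 3835.71 m/s
dV = 3835.71 * ln(350110/155427) = 3115 m/s

3115 m/s


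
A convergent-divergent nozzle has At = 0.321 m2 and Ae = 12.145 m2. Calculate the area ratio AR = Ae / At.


AR = 12.145 / 0.321 = 37.8

37.8


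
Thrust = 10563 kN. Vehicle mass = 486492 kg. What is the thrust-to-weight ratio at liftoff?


TWR = 10563000 / (486492 * 9.81) = 2.21

2.21


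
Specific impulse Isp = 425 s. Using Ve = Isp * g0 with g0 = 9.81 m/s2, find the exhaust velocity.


Ve = Isp * g0 = 425 * 9.81 = 4169.2 m/s

4169.2 m/s


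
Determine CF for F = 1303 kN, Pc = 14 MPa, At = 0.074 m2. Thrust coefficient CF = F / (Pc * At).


CF = 1303000 / (14e6 * 0.074) = 1.26

1.26


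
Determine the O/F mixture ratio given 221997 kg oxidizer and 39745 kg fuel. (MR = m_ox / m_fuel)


MR = 221997 / 39745 = 5.59

5.59


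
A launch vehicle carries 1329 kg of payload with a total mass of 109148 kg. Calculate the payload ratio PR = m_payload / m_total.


PR = 1329 / 109148 = 0.0122

0.0122


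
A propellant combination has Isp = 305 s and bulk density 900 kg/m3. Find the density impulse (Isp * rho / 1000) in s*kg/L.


rho*Isp = 305 * 900 / 1000 = 274 s*kg/L

274 s*kg/L


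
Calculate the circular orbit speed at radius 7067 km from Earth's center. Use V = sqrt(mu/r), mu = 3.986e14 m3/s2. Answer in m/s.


V = sqrt(3.986e14 / 7067000) = 7510 m/s

7510 m/s


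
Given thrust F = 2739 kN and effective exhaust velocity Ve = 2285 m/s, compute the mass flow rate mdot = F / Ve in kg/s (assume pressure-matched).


mdot = F / Ve = 2739000 / 2285 = 1198.7 kg/s

1198.7 kg/s


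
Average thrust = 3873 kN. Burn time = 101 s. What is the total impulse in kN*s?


It = 3873 * 101 = 391173 kN*s

391173 kN*s


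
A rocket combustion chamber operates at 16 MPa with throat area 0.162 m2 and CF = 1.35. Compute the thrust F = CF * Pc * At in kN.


F = 1.35 * 16e6 * 0.162 = 3.4992e+06 N = 3499.2 kN

3499.2 kN


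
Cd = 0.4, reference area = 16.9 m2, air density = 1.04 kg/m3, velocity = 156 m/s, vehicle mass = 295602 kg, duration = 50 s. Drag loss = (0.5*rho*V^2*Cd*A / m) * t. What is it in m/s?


D = 0.5 * 1.04 * 156^2 * 0.4 * 16.9 = 85545.91 N
a = 85545.91 / 295602 = 0.2894 m/s2
dV = 0.2894 * 50 = 14.5 m/s

14.5 m/s


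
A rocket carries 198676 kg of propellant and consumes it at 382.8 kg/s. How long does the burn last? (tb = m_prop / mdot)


tb = 198676 / 382.8 = 519.0 s

519.0 s


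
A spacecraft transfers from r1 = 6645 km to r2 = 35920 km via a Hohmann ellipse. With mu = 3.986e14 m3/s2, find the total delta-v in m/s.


V1 = sqrt(mu/r1) = 7745.0 m/s
dV1 = V1*(sqrt(2*r2/(r1+r2)) - 1) = 2316.86 m/s
V2 = sqrt(mu/r2) = 3331.2 m/s
dV2 = V2*(1 - sqrt(2*r1/(r1+r2))) = 1469.81 m/s
Total dV = 3787 m/s

3787 m/s


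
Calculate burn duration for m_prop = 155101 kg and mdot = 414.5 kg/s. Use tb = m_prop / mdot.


tb = 155101 / 414.5 = 374.2 s

374.2 s


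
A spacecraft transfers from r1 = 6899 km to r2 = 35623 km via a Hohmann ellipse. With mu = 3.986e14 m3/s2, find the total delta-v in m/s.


V1 = sqrt(mu/r1) = 7601.08 m/s
dV1 = V1*(sqrt(2*r2/(r1+r2)) - 1) = 2237.87 m/s
V2 = sqrt(mu/r2) = 3345.06 m/s
dV2 = V2*(1 - sqrt(2*r1/(r1+r2))) = 1439.58 m/s
Total dV = 3677 m/s

3677 m/s


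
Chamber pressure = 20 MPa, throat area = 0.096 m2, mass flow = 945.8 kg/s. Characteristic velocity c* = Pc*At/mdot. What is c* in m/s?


c* = 20e6 * 0.096 / 945.8 = 2030 m/s

2030 m/s


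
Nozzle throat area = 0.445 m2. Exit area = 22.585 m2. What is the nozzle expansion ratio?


AR = 22.585 / 0.445 = 50.8

50.8


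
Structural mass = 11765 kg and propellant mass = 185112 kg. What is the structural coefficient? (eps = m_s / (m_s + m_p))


eps = 11765 / (11765 + 185112) = 0.0598

0.0598


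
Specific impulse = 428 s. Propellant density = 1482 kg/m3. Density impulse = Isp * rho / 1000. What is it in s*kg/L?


rho*Isp = 428 * 1482 / 1000 = 634 s*kg/L

634 s*kg/L


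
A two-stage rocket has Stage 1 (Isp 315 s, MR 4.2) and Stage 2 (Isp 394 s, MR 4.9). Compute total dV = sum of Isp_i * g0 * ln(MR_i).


dV1 = 315 * 9.81 * ln(4.2) = 4434.6 m/s
dV2 = 394 * 9.81 * ln(4.9) = 6142.6 m/s
Total dV = 4434.6 + 6142.6 = 10577.2 m/s ~ 10577 m/s

10577 m/s


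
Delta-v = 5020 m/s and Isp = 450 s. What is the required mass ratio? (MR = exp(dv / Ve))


Ve = 450 * 9.81 = 4414.5 m/s
MR = exp(5020 / 4414.5) = 3.118

3.118


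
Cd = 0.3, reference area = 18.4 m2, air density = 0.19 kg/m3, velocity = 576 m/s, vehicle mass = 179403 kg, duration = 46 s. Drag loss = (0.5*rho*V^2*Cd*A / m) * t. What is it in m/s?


D = 0.5 * 0.19 * 576^2 * 0.3 * 18.4 = 173983.33 N
a = 173983.33 / 179403 = 0.9698 m/s2
dV = 0.9698 * 46 = 44.6 m/s

44.6 m/s


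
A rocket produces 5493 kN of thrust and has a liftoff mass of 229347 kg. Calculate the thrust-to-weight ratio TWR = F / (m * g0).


TWR = 5493000 / (229347 * 9.81) = 2.44

2.44


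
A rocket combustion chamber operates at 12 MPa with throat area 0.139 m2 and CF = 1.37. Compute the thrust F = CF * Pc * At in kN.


F = 1.37 * 12e6 * 0.139 = 2.2852e+06 N = 2285.2 kN

2285.2 kN


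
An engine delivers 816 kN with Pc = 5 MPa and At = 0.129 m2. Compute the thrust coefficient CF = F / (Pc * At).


CF = 816000 / (5e6 * 0.129) = 1.27

1.27


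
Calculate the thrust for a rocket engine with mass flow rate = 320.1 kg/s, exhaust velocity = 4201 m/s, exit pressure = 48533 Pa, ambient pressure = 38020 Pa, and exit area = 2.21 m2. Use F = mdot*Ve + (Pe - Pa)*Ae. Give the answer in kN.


F = 320.1 * 4201 + (48533 - 38020) * 2.21 = 1.3680e+06 N = 1368.0 kN

1368.0 kN


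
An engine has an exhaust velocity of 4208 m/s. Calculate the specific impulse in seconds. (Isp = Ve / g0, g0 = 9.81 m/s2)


Isp = Ve / g0 = 4208 / 9.81 = 429.0 s

429.0 s


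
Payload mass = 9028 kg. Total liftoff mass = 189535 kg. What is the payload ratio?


PR = 9028 / 189535 = 0.0476

0.0476


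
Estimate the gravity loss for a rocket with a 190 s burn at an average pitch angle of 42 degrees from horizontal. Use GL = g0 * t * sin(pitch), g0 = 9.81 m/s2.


GL = 9.81 * 190 * sin(42 deg) = 1247 m/s

1247 m/s


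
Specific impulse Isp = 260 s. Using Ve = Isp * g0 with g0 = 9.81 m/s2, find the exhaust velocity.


Ve = Isp * g0 = 260 * 9.81 = 2550.6 m/s

2550.6 m/s


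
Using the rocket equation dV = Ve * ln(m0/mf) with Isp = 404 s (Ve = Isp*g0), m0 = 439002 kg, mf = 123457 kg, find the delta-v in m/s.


Ve = 404 * 9.81 = 3963.24 m/s
dV = 3963.24 * ln(439002/123457) = 5028 m/s

5028 m/s


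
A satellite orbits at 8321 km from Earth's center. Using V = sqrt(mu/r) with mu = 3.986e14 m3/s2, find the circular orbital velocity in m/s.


V = sqrt(3.986e14 / 8321000) = 6921 m/s

6921 m/s


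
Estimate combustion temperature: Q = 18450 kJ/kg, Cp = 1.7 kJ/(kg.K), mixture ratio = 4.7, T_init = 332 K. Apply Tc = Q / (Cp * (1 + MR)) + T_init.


Tc = 18450 / (1.7 * (1 + 4.7)) + 332 = 2236 K

2236 K


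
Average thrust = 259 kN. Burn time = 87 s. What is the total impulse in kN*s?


It = 259 * 87 = 22533 kN*s

22533 kN*s


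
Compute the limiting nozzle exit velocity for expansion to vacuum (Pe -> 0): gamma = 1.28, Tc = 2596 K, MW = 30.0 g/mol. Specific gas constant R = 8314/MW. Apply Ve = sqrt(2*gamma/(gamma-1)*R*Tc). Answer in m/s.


R = 8314 / 30.0 = 277.13 J/(kg.K)
Ve = sqrt(2 * 1.28 / (1.28 - 1) * 277.13 * 2596) = 2565 m/s

2565 m/s


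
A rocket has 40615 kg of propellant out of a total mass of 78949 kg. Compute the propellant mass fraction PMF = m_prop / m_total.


PMF = 40615 / 78949 = 0.514

0.514


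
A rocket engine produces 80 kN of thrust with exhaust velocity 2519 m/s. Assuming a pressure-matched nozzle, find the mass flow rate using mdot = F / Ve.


mdot = F / Ve = 80000 / 2519 = 31.8 kg/s

31.8 kg/s


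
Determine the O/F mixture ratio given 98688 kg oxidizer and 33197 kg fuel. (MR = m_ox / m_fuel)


MR = 98688 / 33197 = 2.97

2.97


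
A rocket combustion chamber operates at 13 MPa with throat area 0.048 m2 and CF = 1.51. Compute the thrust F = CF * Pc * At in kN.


F = 1.51 * 13e6 * 0.048 = 942240.0 N = 942.2 kN

942.2 kN


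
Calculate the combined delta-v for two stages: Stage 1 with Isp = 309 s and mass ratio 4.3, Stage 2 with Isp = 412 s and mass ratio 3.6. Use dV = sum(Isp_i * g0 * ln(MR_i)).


dV1 = 309 * 9.81 * ln(4.3) = 4421.5 m/s
dV2 = 412 * 9.81 * ln(3.6) = 5177.2 m/s
Total dV = 4421.5 + 5177.2 = 9598.7 m/s ~ 9599 m/s

9599 m/s


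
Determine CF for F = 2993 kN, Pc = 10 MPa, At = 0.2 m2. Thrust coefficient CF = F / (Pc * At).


CF = 2993000 / (10e6 * 0.2) = 1.5

1.5


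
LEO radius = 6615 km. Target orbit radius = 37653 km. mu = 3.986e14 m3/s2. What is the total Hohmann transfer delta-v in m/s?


V1 = sqrt(mu/r1) = 7762.54 m/s
dV1 = V1*(sqrt(2*r2/(r1+r2)) - 1) = 2361.96 m/s
V2 = sqrt(mu/r2) = 3253.64 m/s
dV2 = V2*(1 - sqrt(2*r1/(r1+r2))) = 1474.93 m/s
Total dV = 3837 m/s

3837 m/s


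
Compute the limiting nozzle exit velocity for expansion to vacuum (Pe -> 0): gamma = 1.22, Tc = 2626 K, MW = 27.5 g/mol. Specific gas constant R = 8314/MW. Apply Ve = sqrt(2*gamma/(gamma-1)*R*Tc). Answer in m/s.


R = 8314 / 27.5 = 302.33 J/(kg.K)
Ve = sqrt(2 * 1.22 / (1.22 - 1) * 302.33 * 2626) = 2967 m/s

2967 m/s


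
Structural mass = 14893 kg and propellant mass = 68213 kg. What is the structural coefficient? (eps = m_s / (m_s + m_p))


eps = 14893 / (14893 + 68213) = 0.1792

0.1792


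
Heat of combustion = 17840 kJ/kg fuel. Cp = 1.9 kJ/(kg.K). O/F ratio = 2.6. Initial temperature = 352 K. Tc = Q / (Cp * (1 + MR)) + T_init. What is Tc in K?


Tc = 17840 / (1.9 * (1 + 2.6)) + 352 = 2960 K

2960 K


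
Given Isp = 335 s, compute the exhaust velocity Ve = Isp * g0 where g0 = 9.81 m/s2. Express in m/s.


Ve = Isp * g0 = 335 * 9.81 = 3286.4 m/s

3286.4 m/s


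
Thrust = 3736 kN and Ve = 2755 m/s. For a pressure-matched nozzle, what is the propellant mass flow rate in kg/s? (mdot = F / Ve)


mdot = F / Ve = 3736000 / 2755 = 1356.1 kg/s

1356.1 kg/s


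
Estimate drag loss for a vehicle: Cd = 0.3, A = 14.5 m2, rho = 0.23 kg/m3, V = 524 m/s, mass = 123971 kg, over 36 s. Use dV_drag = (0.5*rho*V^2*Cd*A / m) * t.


D = 0.5 * 0.23 * 524^2 * 0.3 * 14.5 = 137356.64 N
a = 137356.64 / 123971 = 1.108 m/s2
dV = 1.108 * 36 = 39.9 m/s

39.9 m/s


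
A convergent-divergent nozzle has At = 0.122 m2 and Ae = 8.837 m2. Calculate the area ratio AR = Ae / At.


AR = 8.837 / 0.122 = 72.4

72.4


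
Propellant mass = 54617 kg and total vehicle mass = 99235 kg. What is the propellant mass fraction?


PMF = 54617 / 99235 = 0.55

0.55


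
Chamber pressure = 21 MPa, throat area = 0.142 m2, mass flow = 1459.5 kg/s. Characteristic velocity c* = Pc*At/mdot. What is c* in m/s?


c* = 21e6 * 0.142 / 1459.5 = 2043 m/s

2043 m/s


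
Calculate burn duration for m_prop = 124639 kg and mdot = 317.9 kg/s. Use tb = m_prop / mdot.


tb = 124639 / 317.9 = 392.1 s

392.1 s


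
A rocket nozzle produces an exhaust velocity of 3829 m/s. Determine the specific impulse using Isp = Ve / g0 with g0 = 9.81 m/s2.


Isp = Ve / g0 = 3829 / 9.81 = 390.3 s

390.3 s


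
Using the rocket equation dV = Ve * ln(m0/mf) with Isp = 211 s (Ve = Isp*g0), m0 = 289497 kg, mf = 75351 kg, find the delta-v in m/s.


Ve = 211 * 9.81 = 2069.91 m/s
dV = 2069.91 * ln(289497/75351) = 2786 m/s

2786 m/s


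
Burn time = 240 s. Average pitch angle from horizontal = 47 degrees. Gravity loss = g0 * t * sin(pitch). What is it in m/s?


GL = 9.81 * 240 * sin(47 deg) = 1722 m/s

1722 m/s


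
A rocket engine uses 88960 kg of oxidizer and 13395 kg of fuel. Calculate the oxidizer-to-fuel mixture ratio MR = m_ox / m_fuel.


MR = 88960 / 13395 = 6.64

6.64


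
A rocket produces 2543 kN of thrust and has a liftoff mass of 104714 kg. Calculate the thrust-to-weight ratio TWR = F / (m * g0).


TWR = 2543000 / (104714 * 9.81) = 2.48

2.48


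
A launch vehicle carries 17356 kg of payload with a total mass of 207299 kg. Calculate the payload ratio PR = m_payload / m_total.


PR = 17356 / 207299 = 0.0837

0.0837


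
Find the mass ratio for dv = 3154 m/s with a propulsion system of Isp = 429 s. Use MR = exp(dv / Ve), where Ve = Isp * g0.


Ve = 429 * 9.81 = 4208.49 m/s
MR = exp(3154 / 4208.49) = 2.116

2.116


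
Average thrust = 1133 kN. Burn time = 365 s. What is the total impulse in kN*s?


It = 1133 * 365 = 413545 kN*s

413545 kN*s


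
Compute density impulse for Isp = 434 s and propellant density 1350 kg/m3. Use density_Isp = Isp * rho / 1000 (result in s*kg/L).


rho*Isp = 434 * 1350 / 1000 = 586 s*kg/L

586 s*kg/L


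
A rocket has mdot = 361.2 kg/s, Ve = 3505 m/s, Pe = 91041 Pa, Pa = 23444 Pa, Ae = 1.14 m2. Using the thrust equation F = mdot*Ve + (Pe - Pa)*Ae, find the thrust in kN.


F = 361.2 * 3505 + (91041 - 23444) * 1.14 = 1.3431e+06 N = 1343.1 kN

1343.1 kN


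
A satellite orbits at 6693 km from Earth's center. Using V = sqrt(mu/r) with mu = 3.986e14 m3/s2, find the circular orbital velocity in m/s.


V = sqrt(3.986e14 / 6693000) = 7717 m/s

7717 m/s


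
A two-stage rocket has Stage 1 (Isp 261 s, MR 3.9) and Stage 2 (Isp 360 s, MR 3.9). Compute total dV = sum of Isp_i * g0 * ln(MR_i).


dV1 = 261 * 9.81 * ln(3.9) = 3484.7 m/s
dV2 = 360 * 9.81 * ln(3.9) = 4806.4 m/s
Total dV = 3484.7 + 4806.4 = 8291.1 m/s ~ 8291 m/s

8291 m/s


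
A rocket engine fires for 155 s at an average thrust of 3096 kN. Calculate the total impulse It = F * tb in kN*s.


It = 3096 * 155 = 479880 kN*s

479880 kN*s


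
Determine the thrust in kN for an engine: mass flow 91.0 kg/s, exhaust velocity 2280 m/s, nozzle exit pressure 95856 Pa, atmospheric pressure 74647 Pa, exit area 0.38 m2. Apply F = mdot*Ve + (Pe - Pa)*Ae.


F = 91.0 * 2280 + (95856 - 74647) * 0.38 = 215539.0 N = 215.5 kN

215.5 kN


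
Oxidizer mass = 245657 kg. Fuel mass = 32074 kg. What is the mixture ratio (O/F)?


MR = 245657 / 32074 = 7.66

7.66


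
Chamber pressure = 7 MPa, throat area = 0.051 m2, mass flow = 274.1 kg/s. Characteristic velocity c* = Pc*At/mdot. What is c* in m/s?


c* = 7e6 * 0.051 / 274.1 = 1302 m/s

1302 m/s


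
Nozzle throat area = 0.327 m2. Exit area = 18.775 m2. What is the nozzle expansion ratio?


AR = 18.775 / 0.327 = 57.4

57.4


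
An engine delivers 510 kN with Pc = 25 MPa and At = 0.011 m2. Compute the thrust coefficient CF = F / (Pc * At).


CF = 510000 / (25e6 * 0.011) = 1.85

1.85


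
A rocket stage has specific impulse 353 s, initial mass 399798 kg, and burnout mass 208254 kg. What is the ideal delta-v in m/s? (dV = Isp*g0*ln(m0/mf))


Ve = 353 * 9.81 = 3462.93 m/s
dV = 3462.93 * ln(399798/208254) = 2259 m/s

2259 m/s


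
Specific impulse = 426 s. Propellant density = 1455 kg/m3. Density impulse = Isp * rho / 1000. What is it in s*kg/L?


rho*Isp = 426 * 1455 / 1000 = 620 s*kg/L

620 s*kg/L


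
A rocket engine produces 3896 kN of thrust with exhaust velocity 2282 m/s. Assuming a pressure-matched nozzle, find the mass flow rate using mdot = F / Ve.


mdot = F / Ve = 3896000 / 2282 = 1707.3 kg/s

1707.3 kg/s


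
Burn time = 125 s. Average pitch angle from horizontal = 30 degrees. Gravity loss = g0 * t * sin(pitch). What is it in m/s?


GL = 9.81 * 125 * sin(30 deg) = 613 m/s

613 m/s


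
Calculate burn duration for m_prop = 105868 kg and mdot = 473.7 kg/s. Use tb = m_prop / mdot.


tb = 105868 / 473.7 = 223.5 s

223.5 s


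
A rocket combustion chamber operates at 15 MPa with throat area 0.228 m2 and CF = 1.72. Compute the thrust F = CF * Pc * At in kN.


F = 1.72 * 15e6 * 0.228 = 5.8824e+06 N = 5882.4 kN

5882.4 kN


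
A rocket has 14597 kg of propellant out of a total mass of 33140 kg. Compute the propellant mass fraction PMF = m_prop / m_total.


PMF = 14597 / 33140 = 0.44

0.44


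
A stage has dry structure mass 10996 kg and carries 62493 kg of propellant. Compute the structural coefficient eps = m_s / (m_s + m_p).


eps = 10996 / (10996 + 62493) = 0.1496

0.1496


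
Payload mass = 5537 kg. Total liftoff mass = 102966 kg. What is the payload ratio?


PR = 5537 / 102966 = 0.0538

0.0538


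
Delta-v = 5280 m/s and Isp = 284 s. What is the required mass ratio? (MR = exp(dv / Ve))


Ve = 284 * 9.81 = 2786.04 m/s
MR = exp(5280 / 2786.04) = 6.654

6.654


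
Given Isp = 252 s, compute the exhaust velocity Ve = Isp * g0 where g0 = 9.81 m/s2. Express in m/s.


Ve = Isp * g0 = 252 * 9.81 = 2472.1 m/s

2472.1 m/s


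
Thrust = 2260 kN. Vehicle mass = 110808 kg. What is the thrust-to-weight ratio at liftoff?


TWR = 2260000 / (110808 * 9.81) = 2.08

2.08


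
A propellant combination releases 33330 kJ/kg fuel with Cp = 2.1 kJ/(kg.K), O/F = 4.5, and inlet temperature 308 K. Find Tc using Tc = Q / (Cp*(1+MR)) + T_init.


Tc = 33330 / (2.1 * (1 + 4.5)) + 308 = 3194 K

3194 K


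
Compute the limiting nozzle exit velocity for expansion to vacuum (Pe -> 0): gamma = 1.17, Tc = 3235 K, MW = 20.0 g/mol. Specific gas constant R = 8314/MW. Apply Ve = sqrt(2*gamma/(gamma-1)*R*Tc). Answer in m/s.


R = 8314 / 20.0 = 415.7 J/(kg.K)
Ve = sqrt(2 * 1.17 / (1.17 - 1) * 415.7 * 3235) = 4302 m/s

4302 m/s


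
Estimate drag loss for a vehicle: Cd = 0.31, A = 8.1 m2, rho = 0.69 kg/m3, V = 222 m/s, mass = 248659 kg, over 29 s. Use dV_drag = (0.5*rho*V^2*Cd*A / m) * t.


D = 0.5 * 0.69 * 222^2 * 0.31 * 8.1 = 42694.48 N
a = 42694.48 / 248659 = 0.1717 m/s2
dV = 0.1717 * 29 = 5.0 m/s

5.0 m/s


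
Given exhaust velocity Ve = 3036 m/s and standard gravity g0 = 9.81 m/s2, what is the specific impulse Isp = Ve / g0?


Isp = Ve / g0 = 3036 / 9.81 = 309.5 s

309.5 s


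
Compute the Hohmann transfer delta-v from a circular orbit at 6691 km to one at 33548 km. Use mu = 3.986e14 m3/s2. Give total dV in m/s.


V1 = sqrt(mu/r1) = 7718.33 m/s
dV1 = V1*(sqrt(2*r2/(r1+r2)) - 1) = 2248.29 m/s
V2 = sqrt(mu/r2) = 3446.95 m/s
dV2 = V2*(1 - sqrt(2*r1/(r1+r2))) = 1459.15 m/s
Total dV = 3707 m/s

3707 m/s


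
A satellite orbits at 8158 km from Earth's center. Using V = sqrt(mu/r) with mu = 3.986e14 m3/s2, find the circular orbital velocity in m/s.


V = sqrt(3.986e14 / 8158000) = 6990 m/s

6990 m/s


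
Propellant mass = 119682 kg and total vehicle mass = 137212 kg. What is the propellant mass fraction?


PMF = 119682 / 137212 = 0.872

0.872


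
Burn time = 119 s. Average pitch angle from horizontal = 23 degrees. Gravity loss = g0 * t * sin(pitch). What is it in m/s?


GL = 9.81 * 119 * sin(23 deg) = 456 m/s

456 m/s


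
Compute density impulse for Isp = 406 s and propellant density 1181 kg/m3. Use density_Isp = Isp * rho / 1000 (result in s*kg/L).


rho*Isp = 406 * 1181 / 1000 = 479 s*kg/L

479 s*kg/L


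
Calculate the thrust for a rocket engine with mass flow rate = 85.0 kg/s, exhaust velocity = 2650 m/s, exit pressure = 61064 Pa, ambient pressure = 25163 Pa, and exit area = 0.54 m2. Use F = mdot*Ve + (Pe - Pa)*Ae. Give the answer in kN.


F = 85.0 * 2650 + (61064 - 25163) * 0.54 = 244637.0 N = 244.6 kN

244.6 kN


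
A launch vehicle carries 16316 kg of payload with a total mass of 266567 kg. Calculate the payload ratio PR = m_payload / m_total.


PR = 16316 / 266567 = 0.0612

0.0612


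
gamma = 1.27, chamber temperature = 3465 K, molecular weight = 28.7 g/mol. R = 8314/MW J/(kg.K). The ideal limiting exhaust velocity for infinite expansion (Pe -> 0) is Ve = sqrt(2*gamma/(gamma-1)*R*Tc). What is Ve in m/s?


R = 8314 / 28.7 = 289.69 J/(kg.K)
Ve = sqrt(2 * 1.27 / (1.27 - 1) * 289.69 * 3465) = 3073 m/s

3073 m/s


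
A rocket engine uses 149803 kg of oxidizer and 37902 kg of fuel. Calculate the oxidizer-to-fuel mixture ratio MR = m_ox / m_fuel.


MR = 149803 / 37902 = 3.95

3.95


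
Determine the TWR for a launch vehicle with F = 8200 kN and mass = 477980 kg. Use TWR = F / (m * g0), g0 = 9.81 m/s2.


TWR = 8200000 / (477980 * 9.81) = 1.75

1.75


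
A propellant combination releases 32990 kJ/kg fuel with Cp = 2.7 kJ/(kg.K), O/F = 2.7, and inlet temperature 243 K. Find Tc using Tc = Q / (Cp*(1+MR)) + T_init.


Tc = 32990 / (2.7 * (1 + 2.7)) + 243 = 3545 K

3545 K


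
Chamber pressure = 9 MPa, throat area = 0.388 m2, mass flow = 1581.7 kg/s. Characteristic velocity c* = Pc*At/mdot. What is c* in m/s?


c* = 9e6 * 0.388 / 1581.7 = 2208 m/s

2208 m/s


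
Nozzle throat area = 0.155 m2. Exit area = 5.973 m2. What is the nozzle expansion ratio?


AR = 5.973 / 0.155 = 38.5

38.5


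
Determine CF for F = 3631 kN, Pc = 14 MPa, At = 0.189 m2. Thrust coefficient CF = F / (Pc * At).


CF = 3631000 / (14e6 * 0.189) = 1.37

1.37


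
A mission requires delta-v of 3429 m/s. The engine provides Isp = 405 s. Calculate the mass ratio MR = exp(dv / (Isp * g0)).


Ve = 405 * 9.81 = 3973.05 m/s
MR = exp(3429 / 3973.05) = 2.37

2.37


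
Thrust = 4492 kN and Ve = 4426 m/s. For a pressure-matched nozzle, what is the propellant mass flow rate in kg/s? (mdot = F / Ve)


mdot = F / Ve = 4492000 / 4426 = 1014.9 kg/s

1014.9 kg/s


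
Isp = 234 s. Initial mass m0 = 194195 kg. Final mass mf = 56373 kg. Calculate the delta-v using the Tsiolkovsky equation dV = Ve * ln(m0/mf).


Ve = 234 * 9.81 = 2295.54 m/s
dV = 2295.54 * ln(194195/56373) = 2839 m/s

2839 m/s


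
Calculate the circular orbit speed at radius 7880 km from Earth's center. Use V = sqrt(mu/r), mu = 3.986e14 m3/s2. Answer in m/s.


V = sqrt(3.986e14 / 7880000) = 7112 m/s

7112 m/s


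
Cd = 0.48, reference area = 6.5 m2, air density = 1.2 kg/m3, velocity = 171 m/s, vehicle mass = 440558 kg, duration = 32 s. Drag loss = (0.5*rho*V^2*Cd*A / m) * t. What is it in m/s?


D = 0.5 * 1.2 * 171^2 * 0.48 * 6.5 = 54739.15 N
a = 54739.15 / 440558 = 0.1242 m/s2
dV = 0.1242 * 32 = 4.0 m/s

4.0 m/s


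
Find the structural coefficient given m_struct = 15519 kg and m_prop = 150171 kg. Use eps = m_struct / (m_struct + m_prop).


eps = 15519 / (15519 + 150171) = 0.0937

0.0937


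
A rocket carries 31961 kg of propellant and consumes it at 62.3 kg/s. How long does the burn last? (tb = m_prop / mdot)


tb = 31961 / 62.3 = 513.0 s

513.0 s


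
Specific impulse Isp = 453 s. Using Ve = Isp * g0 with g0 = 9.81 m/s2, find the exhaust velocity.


Ve = Isp * g0 = 453 * 9.81 = 4443.9 m/s

4443.9 m/s


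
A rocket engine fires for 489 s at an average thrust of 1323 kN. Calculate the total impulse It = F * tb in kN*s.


It = 1323 * 489 = 646947 kN*s

646947 kN*s


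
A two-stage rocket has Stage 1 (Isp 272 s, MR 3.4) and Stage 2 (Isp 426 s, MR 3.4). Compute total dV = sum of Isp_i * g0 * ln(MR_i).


dV1 = 272 * 9.81 * ln(3.4) = 3265.4 m/s
dV2 = 426 * 9.81 * ln(3.4) = 5114.2 m/s
Total dV = 3265.4 + 5114.2 = 8379.6 m/s ~ 8380 m/s

8380 m/s


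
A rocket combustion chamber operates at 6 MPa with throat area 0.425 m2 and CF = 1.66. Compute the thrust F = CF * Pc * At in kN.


F = 1.66 * 6e6 * 0.425 = 4.2330e+06 N = 4233.0 kN

4233.0 kN


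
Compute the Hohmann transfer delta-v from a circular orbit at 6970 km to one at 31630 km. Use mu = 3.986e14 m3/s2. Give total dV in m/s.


V1 = sqrt(mu/r1) = 7562.27 m/s
dV1 = V1*(sqrt(2*r2/(r1+r2)) - 1) = 2118.8 m/s
V2 = sqrt(mu/r2) = 3549.92 m/s
dV2 = V2*(1 - sqrt(2*r1/(r1+r2))) = 1416.6 m/s
Total dV = 3535 m/s

3535 m/s


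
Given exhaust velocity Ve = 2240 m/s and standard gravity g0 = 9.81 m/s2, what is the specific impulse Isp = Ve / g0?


Isp = Ve / g0 = 2240 / 9.81 = 228.3 s

228.3 s


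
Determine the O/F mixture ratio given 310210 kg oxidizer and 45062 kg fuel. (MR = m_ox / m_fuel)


MR = 310210 / 45062 = 6.88

6.88


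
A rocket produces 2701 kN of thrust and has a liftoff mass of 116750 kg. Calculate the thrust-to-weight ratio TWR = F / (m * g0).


TWR = 2701000 / (116750 * 9.81) = 2.36

2.36


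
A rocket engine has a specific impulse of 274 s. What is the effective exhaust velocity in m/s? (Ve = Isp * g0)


Ve = Isp * g0 = 274 * 9.81 = 2687.9 m/s

2687.9 m/s


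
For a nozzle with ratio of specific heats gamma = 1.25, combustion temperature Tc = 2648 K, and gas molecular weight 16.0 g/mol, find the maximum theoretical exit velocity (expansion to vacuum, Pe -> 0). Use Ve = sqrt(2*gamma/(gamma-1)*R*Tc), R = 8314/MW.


R = 8314 / 16.0 = 519.62 J/(kg.K)
Ve = sqrt(2 * 1.25 / (1.25 - 1) * 519.62 * 2648) = 3709 m/s

3709 m/s


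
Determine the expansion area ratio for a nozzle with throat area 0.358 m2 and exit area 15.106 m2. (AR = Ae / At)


AR = 15.106 / 0.358 = 42.2

42.2


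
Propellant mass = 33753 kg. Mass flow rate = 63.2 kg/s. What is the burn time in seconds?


tb = 33753 / 63.2 = 534.1 s

534.1 s


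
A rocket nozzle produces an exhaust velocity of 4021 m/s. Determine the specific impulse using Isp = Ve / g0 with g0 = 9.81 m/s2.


Isp = Ve / g0 = 4021 / 9.81 = 409.9 s

409.9 s


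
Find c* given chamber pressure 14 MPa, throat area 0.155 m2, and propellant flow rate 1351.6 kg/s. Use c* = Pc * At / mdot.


c* = 14e6 * 0.155 / 1351.6 = 1606 m/s

1606 m/s


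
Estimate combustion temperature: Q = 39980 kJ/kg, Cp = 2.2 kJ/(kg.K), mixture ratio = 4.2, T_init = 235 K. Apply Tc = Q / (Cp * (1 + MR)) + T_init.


Tc = 39980 / (2.2 * (1 + 4.2)) + 235 = 3730 K

3730 K


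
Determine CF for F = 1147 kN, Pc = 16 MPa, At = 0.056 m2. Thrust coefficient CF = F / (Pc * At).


CF = 1147000 / (16e6 * 0.056) = 1.28

1.28


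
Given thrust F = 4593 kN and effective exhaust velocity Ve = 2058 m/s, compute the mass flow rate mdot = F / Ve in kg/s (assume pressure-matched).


mdot = F / Ve = 4593000 / 2058 = 2231.8 kg/s

2231.8 kg/s


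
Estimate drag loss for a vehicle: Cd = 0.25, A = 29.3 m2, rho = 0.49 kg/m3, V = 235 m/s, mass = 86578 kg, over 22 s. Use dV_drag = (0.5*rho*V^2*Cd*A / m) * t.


D = 0.5 * 0.49 * 235^2 * 0.25 * 29.3 = 99108.17 N
a = 99108.17 / 86578 = 1.1447 m/s2
dV = 1.1447 * 22 = 25.2 m/s

25.2 m/s


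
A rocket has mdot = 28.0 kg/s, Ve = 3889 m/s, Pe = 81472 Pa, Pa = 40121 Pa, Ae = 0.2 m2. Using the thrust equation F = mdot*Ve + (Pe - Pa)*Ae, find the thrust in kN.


F = 28.0 * 3889 + (81472 - 40121) * 0.2 = 117162.0 N = 117.2 kN

117.2 kN


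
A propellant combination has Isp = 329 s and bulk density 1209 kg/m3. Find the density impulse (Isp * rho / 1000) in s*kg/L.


rho*Isp = 329 * 1209 / 1000 = 398 s*kg/L

398 s*kg/L


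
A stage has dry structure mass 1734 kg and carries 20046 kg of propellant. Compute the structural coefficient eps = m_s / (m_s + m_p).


eps = 1734 / (1734 + 20046) = 0.0796

0.0796


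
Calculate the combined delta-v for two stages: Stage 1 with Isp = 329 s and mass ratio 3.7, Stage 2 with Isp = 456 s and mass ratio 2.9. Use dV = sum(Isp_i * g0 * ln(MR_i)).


dV1 = 329 * 9.81 * ln(3.7) = 4222.6 m/s
dV2 = 456 * 9.81 * ln(2.9) = 4762.8 m/s
Total dV = 4222.6 + 4762.8 = 8985.4 m/s ~ 8985 m/s

8985 m/s


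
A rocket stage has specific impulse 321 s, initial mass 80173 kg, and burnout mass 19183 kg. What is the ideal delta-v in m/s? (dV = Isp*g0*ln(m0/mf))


Ve = 321 * 9.81 = 3149.01 m/s
dV = 3149.01 * ln(80173/19183) = 4504 m/s

4504 m/s


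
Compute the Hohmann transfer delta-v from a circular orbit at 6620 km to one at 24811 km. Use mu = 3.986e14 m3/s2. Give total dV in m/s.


V1 = sqrt(mu/r1) = 7759.61 m/s
dV1 = V1*(sqrt(2*r2/(r1+r2)) - 1) = 1990.24 m/s
V2 = sqrt(mu/r2) = 4008.17 m/s
dV2 = V2*(1 - sqrt(2*r1/(r1+r2))) = 1406.75 m/s
Total dV = 3397 m/s

3397 m/s


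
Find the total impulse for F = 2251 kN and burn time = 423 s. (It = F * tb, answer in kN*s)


It = 2251 * 423 = 952173 kN*s

952173 kN*s


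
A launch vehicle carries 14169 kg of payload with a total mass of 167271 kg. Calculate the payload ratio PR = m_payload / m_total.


PR = 14169 / 167271 = 0.0847

0.0847


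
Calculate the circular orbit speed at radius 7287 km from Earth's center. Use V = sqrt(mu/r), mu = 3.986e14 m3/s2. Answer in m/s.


V = sqrt(3.986e14 / 7287000) = 7396 m/s

7396 m/s


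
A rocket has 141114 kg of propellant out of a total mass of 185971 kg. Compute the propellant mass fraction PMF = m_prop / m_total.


PMF = 141114 / 185971 = 0.759

0.759


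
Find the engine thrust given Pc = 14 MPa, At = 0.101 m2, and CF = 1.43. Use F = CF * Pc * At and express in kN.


F = 1.43 * 14e6 * 0.101 = 2.0220e+06 N = 2022.0 kN

2022.0 kN


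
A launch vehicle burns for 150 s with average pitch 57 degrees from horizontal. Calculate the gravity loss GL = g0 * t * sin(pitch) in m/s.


GL = 9.81 * 150 * sin(57 deg) = 1234 m/s

1234 m/s


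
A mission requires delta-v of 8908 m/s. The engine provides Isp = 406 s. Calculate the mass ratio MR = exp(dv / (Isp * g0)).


Ve = 406 * 9.81 = 3982.86 m/s
MR = exp(8908 / 3982.86) = 9.361

9.361


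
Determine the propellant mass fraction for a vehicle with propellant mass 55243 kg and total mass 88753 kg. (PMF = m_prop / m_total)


PMF = 55243 / 88753 = 0.622

0.622


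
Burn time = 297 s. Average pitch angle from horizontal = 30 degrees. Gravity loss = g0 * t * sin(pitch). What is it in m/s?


GL = 9.81 * 297 * sin(30 deg) = 1457 m/s

1457 m/s


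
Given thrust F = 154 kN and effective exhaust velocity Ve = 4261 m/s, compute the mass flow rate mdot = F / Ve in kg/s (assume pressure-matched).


mdot = F / Ve = 154000 / 4261 = 36.1 kg/s

36.1 kg/s


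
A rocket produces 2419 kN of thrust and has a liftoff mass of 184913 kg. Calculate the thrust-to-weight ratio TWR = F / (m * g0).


TWR = 2419000 / (184913 * 9.81) = 1.33

1.33


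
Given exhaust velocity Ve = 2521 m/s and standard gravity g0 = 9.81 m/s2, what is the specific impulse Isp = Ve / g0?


Isp = Ve / g0 = 2521 / 9.81 = 257.0 s

257.0 s


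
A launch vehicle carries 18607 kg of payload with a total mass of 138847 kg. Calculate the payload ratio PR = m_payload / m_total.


PR = 18607 / 138847 = 0.134

0.134


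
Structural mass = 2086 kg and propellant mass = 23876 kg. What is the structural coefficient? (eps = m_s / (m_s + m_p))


eps = 2086 / (2086 + 23876) = 0.0803

0.0803


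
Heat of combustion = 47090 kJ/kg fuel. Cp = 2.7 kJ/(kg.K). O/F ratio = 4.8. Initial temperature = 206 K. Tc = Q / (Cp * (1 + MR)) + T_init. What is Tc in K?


Tc = 47090 / (2.7 * (1 + 4.8)) + 206 = 3213 K

3213 K


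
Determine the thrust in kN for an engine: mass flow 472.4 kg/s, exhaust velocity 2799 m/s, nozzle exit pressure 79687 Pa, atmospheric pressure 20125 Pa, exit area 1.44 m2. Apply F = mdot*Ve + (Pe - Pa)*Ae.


F = 472.4 * 2799 + (79687 - 20125) * 1.44 = 1.4080e+06 N = 1408.0 kN

1408.0 kN


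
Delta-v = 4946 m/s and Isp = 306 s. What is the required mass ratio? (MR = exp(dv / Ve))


Ve = 306 * 9.81 = 3001.86 m/s
MR = exp(4946 / 3001.86) = 5.195

5.195


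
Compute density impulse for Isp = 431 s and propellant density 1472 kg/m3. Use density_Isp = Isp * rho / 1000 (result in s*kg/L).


rho*Isp = 431 * 1472 / 1000 = 634 s*kg/L

634 s*kg/L


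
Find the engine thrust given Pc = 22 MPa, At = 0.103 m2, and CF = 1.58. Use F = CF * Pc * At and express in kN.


F = 1.58 * 22e6 * 0.103 = 3.5803e+06 N = 3580.3 kN

3580.3 kN


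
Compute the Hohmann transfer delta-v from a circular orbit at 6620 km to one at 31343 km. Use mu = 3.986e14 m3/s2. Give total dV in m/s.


V1 = sqrt(mu/r1) = 7759.61 m/s
dV1 = V1*(sqrt(2*r2/(r1+r2)) - 1) = 2211.53 m/s
V2 = sqrt(mu/r2) = 3566.14 m/s
dV2 = V2*(1 - sqrt(2*r1/(r1+r2))) = 1460.12 m/s
Total dV = 3672 m/s

3672 m/s


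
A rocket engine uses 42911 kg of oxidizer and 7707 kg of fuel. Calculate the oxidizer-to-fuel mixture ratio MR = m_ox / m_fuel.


MR = 42911 / 7707 = 5.57

5.57


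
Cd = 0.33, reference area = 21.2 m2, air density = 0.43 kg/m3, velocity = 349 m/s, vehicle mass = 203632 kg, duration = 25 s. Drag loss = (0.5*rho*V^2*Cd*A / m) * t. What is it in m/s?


D = 0.5 * 0.43 * 349^2 * 0.33 * 21.2 = 183205.76 N
a = 183205.76 / 203632 = 0.8997 m/s2
dV = 0.8997 * 25 = 22.5 m/s

22.5 m/s


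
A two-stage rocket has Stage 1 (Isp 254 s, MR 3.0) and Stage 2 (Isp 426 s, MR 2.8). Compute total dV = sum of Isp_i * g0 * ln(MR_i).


dV1 = 254 * 9.81 * ln(3.0) = 2737.5 m/s
dV2 = 426 * 9.81 * ln(2.8) = 4302.8 m/s
Total dV = 2737.5 + 4302.8 = 7040.3 m/s ~ 7040 m/s

7040 m/s


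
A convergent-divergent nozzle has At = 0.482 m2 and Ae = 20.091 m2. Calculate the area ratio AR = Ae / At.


AR = 20.091 / 0.482 = 41.7

41.7


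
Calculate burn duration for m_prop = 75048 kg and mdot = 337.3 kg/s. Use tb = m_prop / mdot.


tb = 75048 / 337.3 = 222.5 s

222.5 s


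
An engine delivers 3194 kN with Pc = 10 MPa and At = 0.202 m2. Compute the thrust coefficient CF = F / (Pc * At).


CF = 3194000 / (10e6 * 0.202) = 1.58

1.58


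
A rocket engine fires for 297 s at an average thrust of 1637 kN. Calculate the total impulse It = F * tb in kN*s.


It = 1637 * 297 = 486189 kN*s

486189 kN*s


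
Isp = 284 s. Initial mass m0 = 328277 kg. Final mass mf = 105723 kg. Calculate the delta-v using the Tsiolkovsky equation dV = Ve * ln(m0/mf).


Ve = 284 * 9.81 = 2786.04 m/s
dV = 2786.04 * ln(328277/105723) = 3157 m/s

3157 m/s


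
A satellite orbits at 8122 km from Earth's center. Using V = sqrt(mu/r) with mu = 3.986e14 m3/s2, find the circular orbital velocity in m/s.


V = sqrt(3.986e14 / 8122000) = 7005 m/s

7005 m/s


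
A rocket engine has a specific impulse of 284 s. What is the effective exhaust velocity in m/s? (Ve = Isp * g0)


Ve = Isp * g0 = 284 * 9.81 = 2786.0 m/s

2786.0 m/s


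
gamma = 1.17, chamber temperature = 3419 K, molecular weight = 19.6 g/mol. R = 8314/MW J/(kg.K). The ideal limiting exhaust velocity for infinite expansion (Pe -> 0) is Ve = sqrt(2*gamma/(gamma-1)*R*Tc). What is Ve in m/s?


R = 8314 / 19.6 = 424.18 J/(kg.K)
Ve = sqrt(2 * 1.17 / (1.17 - 1) * 424.18 * 3419) = 4468 m/s

4468 m/s
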